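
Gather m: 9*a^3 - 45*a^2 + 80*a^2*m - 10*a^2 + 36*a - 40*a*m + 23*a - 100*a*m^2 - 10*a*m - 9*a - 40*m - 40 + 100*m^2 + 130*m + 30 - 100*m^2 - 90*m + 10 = 9*a^3 - 55*a^2 - 100*a*m^2 + 50*a + m*(80*a^2 - 50*a)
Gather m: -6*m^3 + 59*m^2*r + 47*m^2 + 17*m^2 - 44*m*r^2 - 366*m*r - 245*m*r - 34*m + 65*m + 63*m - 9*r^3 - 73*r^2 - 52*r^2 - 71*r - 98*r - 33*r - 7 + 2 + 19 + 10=-6*m^3 + m^2*(59*r + 64) + m*(-44*r^2 - 611*r + 94) - 9*r^3 - 125*r^2 - 202*r + 24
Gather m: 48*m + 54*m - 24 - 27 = 102*m - 51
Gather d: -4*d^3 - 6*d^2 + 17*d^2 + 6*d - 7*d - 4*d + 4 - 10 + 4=-4*d^3 + 11*d^2 - 5*d - 2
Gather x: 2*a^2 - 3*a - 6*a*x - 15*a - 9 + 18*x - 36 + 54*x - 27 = 2*a^2 - 18*a + x*(72 - 6*a) - 72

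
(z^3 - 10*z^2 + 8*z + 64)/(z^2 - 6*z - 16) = z - 4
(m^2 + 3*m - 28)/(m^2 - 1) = (m^2 + 3*m - 28)/(m^2 - 1)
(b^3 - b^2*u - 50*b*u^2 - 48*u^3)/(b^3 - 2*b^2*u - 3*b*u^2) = (-b^2 + 2*b*u + 48*u^2)/(b*(-b + 3*u))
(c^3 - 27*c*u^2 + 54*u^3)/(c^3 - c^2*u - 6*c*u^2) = (c^2 + 3*c*u - 18*u^2)/(c*(c + 2*u))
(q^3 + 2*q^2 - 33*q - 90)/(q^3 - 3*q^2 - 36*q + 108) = (q^2 + 8*q + 15)/(q^2 + 3*q - 18)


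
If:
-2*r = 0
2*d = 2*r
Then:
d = 0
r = 0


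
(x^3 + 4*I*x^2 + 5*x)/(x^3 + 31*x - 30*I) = x*(x + 5*I)/(x^2 + I*x + 30)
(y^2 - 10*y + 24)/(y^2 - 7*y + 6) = (y - 4)/(y - 1)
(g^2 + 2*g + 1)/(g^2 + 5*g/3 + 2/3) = 3*(g + 1)/(3*g + 2)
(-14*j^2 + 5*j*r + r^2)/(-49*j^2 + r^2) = (-2*j + r)/(-7*j + r)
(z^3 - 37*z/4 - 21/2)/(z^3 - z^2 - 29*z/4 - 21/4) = (z + 2)/(z + 1)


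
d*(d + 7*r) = d^2 + 7*d*r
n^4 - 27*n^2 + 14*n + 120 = (n - 4)*(n - 3)*(n + 2)*(n + 5)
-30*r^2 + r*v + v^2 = (-5*r + v)*(6*r + v)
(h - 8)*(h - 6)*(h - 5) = h^3 - 19*h^2 + 118*h - 240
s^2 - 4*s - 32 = (s - 8)*(s + 4)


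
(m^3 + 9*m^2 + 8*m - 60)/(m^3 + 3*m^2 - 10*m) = (m + 6)/m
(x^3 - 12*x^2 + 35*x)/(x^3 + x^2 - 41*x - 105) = x*(x - 5)/(x^2 + 8*x + 15)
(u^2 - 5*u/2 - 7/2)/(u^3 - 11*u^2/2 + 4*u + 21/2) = 1/(u - 3)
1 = 1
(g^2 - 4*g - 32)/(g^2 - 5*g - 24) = (g + 4)/(g + 3)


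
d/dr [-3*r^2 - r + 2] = -6*r - 1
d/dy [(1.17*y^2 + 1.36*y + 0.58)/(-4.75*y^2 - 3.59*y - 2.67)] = (2.2597*y^2 - 0.7378*y - 1.549)/(22.5625*y^4 + 34.105*y^3 + 38.2531*y^2 + 19.1706*y + 7.1289)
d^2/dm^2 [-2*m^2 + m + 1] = -4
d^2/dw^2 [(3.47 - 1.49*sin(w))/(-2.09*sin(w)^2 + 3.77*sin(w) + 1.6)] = (-6.508469*sin(w)^5 + 48.889071*sin(w)^4 - 98.901935*sin(w)^3 + 13.777321*sin(w)^2 + 169.196946*sin(w) - 139.820246)/(9.129329*sin(w)^6 - 49.403211*sin(w)^5 + 68.148003*sin(w)^4 + 22.058647*sin(w)^3 - 52.17072*sin(w)^2 - 28.9536*sin(w) - 4.096)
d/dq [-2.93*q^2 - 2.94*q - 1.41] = -5.86*q - 2.94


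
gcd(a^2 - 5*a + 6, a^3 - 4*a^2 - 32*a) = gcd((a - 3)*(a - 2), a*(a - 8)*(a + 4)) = 1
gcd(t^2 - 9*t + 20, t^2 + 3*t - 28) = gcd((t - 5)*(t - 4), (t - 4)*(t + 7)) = t - 4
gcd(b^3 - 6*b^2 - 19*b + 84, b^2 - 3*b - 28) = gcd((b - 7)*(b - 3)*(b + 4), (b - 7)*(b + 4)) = b^2 - 3*b - 28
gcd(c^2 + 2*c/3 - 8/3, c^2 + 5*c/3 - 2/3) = c + 2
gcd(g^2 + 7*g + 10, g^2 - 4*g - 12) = g + 2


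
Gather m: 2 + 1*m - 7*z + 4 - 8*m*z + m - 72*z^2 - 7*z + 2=m*(2 - 8*z) - 72*z^2 - 14*z + 8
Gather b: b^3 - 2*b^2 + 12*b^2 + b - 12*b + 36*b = b^3 + 10*b^2 + 25*b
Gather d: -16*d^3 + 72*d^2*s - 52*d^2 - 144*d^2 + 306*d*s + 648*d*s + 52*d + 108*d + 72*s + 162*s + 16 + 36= -16*d^3 + d^2*(72*s - 196) + d*(954*s + 160) + 234*s + 52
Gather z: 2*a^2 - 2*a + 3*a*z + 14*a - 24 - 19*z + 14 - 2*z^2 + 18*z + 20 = 2*a^2 + 12*a - 2*z^2 + z*(3*a - 1) + 10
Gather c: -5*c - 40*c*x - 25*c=c*(-40*x - 30)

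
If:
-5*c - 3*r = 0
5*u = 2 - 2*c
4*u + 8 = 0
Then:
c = 6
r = -10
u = -2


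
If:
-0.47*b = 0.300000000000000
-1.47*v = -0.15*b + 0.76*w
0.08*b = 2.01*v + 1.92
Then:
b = -0.64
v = -0.98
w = 1.77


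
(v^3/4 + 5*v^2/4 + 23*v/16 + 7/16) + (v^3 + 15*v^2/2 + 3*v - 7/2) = 5*v^3/4 + 35*v^2/4 + 71*v/16 - 49/16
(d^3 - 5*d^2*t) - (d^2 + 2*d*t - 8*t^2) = d^3 - 5*d^2*t - d^2 - 2*d*t + 8*t^2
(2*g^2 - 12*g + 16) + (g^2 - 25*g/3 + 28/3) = 3*g^2 - 61*g/3 + 76/3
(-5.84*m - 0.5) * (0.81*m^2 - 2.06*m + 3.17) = -4.7304*m^3 + 11.6254*m^2 - 17.4828*m - 1.585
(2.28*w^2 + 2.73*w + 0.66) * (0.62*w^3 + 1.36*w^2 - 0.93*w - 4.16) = 1.4136*w^5 + 4.7934*w^4 + 2.0016*w^3 - 11.1261*w^2 - 11.9706*w - 2.7456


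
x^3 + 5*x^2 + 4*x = x*(x + 1)*(x + 4)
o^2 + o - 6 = (o - 2)*(o + 3)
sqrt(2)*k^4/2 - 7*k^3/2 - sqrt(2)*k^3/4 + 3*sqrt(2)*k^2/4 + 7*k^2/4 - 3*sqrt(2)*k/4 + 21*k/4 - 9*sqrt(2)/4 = (k - 3/2)*(k - 3*sqrt(2))*(k - sqrt(2)/2)*(sqrt(2)*k/2 + sqrt(2)/2)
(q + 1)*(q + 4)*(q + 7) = q^3 + 12*q^2 + 39*q + 28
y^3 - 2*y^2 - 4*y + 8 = (y - 2)^2*(y + 2)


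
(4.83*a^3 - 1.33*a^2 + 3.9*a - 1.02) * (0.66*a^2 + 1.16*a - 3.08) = 3.1878*a^5 + 4.725*a^4 - 13.8452*a^3 + 7.9472*a^2 - 13.1952*a + 3.1416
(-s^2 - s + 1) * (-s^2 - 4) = s^4 + s^3 + 3*s^2 + 4*s - 4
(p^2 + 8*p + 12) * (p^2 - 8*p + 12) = p^4 - 40*p^2 + 144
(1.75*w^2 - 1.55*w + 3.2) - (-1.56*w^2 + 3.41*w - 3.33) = 3.31*w^2 - 4.96*w + 6.53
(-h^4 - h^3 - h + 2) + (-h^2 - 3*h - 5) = -h^4 - h^3 - h^2 - 4*h - 3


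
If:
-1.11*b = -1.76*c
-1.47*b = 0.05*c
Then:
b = 0.00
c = 0.00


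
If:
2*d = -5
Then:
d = -5/2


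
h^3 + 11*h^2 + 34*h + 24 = (h + 1)*(h + 4)*(h + 6)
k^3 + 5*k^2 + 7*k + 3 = (k + 1)^2*(k + 3)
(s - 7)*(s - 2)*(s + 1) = s^3 - 8*s^2 + 5*s + 14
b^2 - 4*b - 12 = (b - 6)*(b + 2)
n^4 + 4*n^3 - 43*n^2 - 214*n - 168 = (n - 7)*(n + 1)*(n + 4)*(n + 6)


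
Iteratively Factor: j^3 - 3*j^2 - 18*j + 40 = (j - 5)*(j^2 + 2*j - 8) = (j - 5)*(j + 4)*(j - 2)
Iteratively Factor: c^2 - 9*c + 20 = (c - 5)*(c - 4)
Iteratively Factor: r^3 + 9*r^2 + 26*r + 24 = (r + 3)*(r^2 + 6*r + 8) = (r + 2)*(r + 3)*(r + 4)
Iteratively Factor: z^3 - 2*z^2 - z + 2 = (z - 2)*(z^2 - 1) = (z - 2)*(z - 1)*(z + 1)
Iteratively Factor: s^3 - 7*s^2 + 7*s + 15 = (s - 3)*(s^2 - 4*s - 5) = (s - 3)*(s + 1)*(s - 5)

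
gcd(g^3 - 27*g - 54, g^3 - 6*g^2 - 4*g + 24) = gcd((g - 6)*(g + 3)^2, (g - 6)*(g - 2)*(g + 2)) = g - 6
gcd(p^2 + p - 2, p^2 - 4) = p + 2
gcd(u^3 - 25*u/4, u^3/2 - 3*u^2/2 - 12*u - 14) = 1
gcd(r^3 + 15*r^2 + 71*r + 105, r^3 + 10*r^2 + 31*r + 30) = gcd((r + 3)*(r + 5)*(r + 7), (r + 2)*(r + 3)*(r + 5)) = r^2 + 8*r + 15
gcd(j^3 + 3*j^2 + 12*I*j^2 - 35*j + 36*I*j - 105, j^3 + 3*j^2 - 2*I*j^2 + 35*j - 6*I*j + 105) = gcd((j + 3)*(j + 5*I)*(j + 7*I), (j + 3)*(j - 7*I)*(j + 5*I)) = j^2 + j*(3 + 5*I) + 15*I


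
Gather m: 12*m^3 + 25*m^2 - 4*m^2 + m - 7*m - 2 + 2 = 12*m^3 + 21*m^2 - 6*m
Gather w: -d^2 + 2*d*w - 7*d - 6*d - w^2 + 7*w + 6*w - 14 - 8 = -d^2 - 13*d - w^2 + w*(2*d + 13) - 22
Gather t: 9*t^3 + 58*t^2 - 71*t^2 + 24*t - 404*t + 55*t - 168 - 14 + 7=9*t^3 - 13*t^2 - 325*t - 175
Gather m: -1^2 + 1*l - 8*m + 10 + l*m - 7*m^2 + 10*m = l - 7*m^2 + m*(l + 2) + 9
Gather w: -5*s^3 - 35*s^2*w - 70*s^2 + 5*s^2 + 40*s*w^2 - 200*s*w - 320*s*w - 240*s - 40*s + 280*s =-5*s^3 - 65*s^2 + 40*s*w^2 + w*(-35*s^2 - 520*s)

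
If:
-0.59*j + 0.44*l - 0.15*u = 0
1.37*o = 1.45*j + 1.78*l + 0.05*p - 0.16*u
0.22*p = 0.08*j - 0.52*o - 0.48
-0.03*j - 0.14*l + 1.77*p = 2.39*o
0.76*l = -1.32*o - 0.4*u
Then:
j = -0.44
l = 0.07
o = -0.63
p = -0.85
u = 1.94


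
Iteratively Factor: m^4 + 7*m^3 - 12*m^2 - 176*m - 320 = (m + 4)*(m^3 + 3*m^2 - 24*m - 80) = (m - 5)*(m + 4)*(m^2 + 8*m + 16) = (m - 5)*(m + 4)^2*(m + 4)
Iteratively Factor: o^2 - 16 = (o - 4)*(o + 4)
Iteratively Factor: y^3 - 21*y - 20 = (y + 1)*(y^2 - y - 20) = (y - 5)*(y + 1)*(y + 4)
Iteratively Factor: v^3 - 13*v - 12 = (v + 1)*(v^2 - v - 12) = (v - 4)*(v + 1)*(v + 3)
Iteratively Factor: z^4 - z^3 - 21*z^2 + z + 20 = (z - 1)*(z^3 - 21*z - 20) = (z - 1)*(z + 4)*(z^2 - 4*z - 5) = (z - 1)*(z + 1)*(z + 4)*(z - 5)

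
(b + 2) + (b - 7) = 2*b - 5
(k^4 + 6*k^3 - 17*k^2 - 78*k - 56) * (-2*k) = -2*k^5 - 12*k^4 + 34*k^3 + 156*k^2 + 112*k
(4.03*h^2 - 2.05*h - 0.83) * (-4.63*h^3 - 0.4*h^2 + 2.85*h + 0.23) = -18.6589*h^5 + 7.8795*h^4 + 16.1484*h^3 - 4.5836*h^2 - 2.837*h - 0.1909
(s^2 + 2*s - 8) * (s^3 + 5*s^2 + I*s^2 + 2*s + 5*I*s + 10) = s^5 + 7*s^4 + I*s^4 + 4*s^3 + 7*I*s^3 - 26*s^2 + 2*I*s^2 + 4*s - 40*I*s - 80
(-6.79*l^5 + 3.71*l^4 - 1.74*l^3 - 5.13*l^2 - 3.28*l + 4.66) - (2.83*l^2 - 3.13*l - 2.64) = -6.79*l^5 + 3.71*l^4 - 1.74*l^3 - 7.96*l^2 - 0.15*l + 7.3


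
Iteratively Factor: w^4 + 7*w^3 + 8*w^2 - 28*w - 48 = (w + 4)*(w^3 + 3*w^2 - 4*w - 12) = (w + 3)*(w + 4)*(w^2 - 4) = (w - 2)*(w + 3)*(w + 4)*(w + 2)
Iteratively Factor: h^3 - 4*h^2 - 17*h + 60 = (h - 5)*(h^2 + h - 12) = (h - 5)*(h + 4)*(h - 3)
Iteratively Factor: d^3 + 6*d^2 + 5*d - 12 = (d + 3)*(d^2 + 3*d - 4) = (d + 3)*(d + 4)*(d - 1)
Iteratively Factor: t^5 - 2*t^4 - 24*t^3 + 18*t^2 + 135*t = (t + 3)*(t^4 - 5*t^3 - 9*t^2 + 45*t) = (t + 3)^2*(t^3 - 8*t^2 + 15*t) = t*(t + 3)^2*(t^2 - 8*t + 15) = t*(t - 5)*(t + 3)^2*(t - 3)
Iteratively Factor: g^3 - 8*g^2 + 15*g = (g)*(g^2 - 8*g + 15) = g*(g - 3)*(g - 5)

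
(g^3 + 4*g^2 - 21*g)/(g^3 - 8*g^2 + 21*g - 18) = g*(g + 7)/(g^2 - 5*g + 6)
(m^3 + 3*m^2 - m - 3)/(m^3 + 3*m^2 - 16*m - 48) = (m^2 - 1)/(m^2 - 16)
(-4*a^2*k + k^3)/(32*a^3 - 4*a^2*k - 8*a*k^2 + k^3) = -k/(8*a - k)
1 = 1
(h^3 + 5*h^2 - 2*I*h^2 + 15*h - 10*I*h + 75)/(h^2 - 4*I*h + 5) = (h^2 + h*(5 + 3*I) + 15*I)/(h + I)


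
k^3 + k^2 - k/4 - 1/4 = (k - 1/2)*(k + 1/2)*(k + 1)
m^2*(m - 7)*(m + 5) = m^4 - 2*m^3 - 35*m^2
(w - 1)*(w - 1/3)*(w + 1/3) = w^3 - w^2 - w/9 + 1/9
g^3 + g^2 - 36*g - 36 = (g - 6)*(g + 1)*(g + 6)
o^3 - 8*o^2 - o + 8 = (o - 8)*(o - 1)*(o + 1)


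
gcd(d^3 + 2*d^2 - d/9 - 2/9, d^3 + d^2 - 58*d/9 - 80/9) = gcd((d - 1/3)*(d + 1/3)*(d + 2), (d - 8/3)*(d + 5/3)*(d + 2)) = d + 2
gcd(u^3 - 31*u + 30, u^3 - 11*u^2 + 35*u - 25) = u^2 - 6*u + 5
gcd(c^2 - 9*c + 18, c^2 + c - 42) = c - 6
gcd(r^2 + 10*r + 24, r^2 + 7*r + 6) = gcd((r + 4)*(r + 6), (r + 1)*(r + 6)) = r + 6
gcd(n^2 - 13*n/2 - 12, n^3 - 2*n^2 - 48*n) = n - 8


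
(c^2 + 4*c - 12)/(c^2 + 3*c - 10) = (c + 6)/(c + 5)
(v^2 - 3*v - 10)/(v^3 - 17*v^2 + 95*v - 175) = (v + 2)/(v^2 - 12*v + 35)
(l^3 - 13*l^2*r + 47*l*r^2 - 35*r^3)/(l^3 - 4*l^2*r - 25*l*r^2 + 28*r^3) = (l - 5*r)/(l + 4*r)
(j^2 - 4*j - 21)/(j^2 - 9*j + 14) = (j + 3)/(j - 2)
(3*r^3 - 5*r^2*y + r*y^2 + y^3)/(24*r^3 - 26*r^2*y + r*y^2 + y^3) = (-3*r^2 + 2*r*y + y^2)/(-24*r^2 + 2*r*y + y^2)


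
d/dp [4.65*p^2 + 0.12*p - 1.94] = 9.3*p + 0.12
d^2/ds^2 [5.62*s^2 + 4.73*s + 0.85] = 11.2400000000000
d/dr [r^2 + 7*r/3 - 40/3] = 2*r + 7/3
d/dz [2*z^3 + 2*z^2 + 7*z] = 6*z^2 + 4*z + 7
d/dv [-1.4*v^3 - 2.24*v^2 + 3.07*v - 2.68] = -4.2*v^2 - 4.48*v + 3.07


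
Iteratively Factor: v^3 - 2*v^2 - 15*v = (v - 5)*(v^2 + 3*v) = (v - 5)*(v + 3)*(v)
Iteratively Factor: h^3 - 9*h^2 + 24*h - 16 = (h - 1)*(h^2 - 8*h + 16) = (h - 4)*(h - 1)*(h - 4)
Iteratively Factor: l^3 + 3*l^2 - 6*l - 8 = (l + 4)*(l^2 - l - 2) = (l + 1)*(l + 4)*(l - 2)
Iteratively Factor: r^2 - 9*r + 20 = (r - 4)*(r - 5)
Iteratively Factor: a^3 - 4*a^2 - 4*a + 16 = (a + 2)*(a^2 - 6*a + 8) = (a - 4)*(a + 2)*(a - 2)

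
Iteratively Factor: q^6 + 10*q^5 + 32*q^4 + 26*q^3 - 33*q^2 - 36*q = (q + 4)*(q^5 + 6*q^4 + 8*q^3 - 6*q^2 - 9*q) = (q + 3)*(q + 4)*(q^4 + 3*q^3 - q^2 - 3*q) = (q + 1)*(q + 3)*(q + 4)*(q^3 + 2*q^2 - 3*q) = q*(q + 1)*(q + 3)*(q + 4)*(q^2 + 2*q - 3) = q*(q - 1)*(q + 1)*(q + 3)*(q + 4)*(q + 3)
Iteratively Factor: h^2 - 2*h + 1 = (h - 1)*(h - 1)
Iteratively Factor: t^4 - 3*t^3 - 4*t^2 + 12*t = (t - 3)*(t^3 - 4*t) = t*(t - 3)*(t^2 - 4) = t*(t - 3)*(t - 2)*(t + 2)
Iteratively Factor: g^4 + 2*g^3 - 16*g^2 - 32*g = (g + 4)*(g^3 - 2*g^2 - 8*g) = g*(g + 4)*(g^2 - 2*g - 8) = g*(g - 4)*(g + 4)*(g + 2)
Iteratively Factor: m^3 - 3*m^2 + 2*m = (m)*(m^2 - 3*m + 2) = m*(m - 1)*(m - 2)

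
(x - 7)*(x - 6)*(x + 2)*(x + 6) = x^4 - 5*x^3 - 50*x^2 + 180*x + 504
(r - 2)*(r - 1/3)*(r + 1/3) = r^3 - 2*r^2 - r/9 + 2/9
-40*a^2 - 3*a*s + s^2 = (-8*a + s)*(5*a + s)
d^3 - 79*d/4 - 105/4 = (d - 5)*(d + 3/2)*(d + 7/2)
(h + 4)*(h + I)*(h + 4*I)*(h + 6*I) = h^4 + 4*h^3 + 11*I*h^3 - 34*h^2 + 44*I*h^2 - 136*h - 24*I*h - 96*I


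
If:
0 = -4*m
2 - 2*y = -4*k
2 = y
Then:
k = 1/2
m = 0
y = 2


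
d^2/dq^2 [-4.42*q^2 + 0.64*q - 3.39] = -8.84000000000000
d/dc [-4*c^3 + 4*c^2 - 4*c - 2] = -12*c^2 + 8*c - 4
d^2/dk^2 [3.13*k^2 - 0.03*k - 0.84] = 6.26000000000000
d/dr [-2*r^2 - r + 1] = -4*r - 1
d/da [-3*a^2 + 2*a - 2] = 2 - 6*a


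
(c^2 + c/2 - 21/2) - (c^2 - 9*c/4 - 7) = 11*c/4 - 7/2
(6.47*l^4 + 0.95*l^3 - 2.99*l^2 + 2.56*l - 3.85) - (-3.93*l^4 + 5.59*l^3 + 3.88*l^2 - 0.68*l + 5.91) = 10.4*l^4 - 4.64*l^3 - 6.87*l^2 + 3.24*l - 9.76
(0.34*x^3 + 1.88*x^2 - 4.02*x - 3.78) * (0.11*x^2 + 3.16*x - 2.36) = 0.0374*x^5 + 1.2812*x^4 + 4.6962*x^3 - 17.5558*x^2 - 2.4576*x + 8.9208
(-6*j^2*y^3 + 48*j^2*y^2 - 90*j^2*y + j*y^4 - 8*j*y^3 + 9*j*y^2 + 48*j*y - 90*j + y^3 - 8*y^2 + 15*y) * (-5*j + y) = 30*j^3*y^3 - 240*j^3*y^2 + 450*j^3*y - 11*j^2*y^4 + 88*j^2*y^3 - 135*j^2*y^2 - 240*j^2*y + 450*j^2 + j*y^5 - 8*j*y^4 + 4*j*y^3 + 88*j*y^2 - 165*j*y + y^4 - 8*y^3 + 15*y^2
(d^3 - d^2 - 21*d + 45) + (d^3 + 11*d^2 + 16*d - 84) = 2*d^3 + 10*d^2 - 5*d - 39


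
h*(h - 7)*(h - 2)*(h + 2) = h^4 - 7*h^3 - 4*h^2 + 28*h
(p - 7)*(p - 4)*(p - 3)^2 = p^4 - 17*p^3 + 103*p^2 - 267*p + 252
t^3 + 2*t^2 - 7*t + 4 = (t - 1)^2*(t + 4)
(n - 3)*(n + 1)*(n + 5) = n^3 + 3*n^2 - 13*n - 15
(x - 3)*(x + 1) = x^2 - 2*x - 3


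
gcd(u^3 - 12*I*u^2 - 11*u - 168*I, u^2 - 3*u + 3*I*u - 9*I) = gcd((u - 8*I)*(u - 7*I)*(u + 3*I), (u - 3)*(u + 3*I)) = u + 3*I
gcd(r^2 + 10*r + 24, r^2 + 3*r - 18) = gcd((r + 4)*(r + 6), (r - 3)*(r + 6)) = r + 6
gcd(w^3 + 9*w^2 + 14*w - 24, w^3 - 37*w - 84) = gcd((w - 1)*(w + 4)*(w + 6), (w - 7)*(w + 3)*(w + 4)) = w + 4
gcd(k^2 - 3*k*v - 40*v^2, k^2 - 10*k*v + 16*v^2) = -k + 8*v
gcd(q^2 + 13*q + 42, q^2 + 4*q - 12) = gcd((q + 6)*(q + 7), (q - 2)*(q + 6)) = q + 6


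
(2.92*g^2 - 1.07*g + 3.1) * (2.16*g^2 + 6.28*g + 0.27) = 6.3072*g^4 + 16.0264*g^3 + 0.7648*g^2 + 19.1791*g + 0.837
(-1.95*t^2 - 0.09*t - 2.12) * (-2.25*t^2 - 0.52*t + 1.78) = 4.3875*t^4 + 1.2165*t^3 + 1.3458*t^2 + 0.9422*t - 3.7736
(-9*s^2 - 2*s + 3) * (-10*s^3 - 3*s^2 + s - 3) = 90*s^5 + 47*s^4 - 33*s^3 + 16*s^2 + 9*s - 9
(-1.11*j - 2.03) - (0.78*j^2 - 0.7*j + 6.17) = -0.78*j^2 - 0.41*j - 8.2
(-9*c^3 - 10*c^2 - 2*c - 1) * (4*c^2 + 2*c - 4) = -36*c^5 - 58*c^4 + 8*c^3 + 32*c^2 + 6*c + 4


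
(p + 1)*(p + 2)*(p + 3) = p^3 + 6*p^2 + 11*p + 6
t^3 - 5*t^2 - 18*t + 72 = (t - 6)*(t - 3)*(t + 4)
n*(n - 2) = n^2 - 2*n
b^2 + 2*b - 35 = (b - 5)*(b + 7)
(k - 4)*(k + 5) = k^2 + k - 20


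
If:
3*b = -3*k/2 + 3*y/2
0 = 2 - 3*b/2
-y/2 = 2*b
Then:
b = 4/3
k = -8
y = -16/3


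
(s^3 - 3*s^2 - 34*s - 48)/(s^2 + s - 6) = (s^2 - 6*s - 16)/(s - 2)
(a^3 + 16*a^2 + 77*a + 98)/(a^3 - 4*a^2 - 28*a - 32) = (a^2 + 14*a + 49)/(a^2 - 6*a - 16)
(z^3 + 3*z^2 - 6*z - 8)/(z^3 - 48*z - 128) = (z^2 - z - 2)/(z^2 - 4*z - 32)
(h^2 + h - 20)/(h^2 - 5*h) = (h^2 + h - 20)/(h*(h - 5))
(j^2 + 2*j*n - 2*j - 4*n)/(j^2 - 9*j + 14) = (j + 2*n)/(j - 7)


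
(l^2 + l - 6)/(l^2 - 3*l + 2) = (l + 3)/(l - 1)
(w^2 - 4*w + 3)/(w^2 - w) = (w - 3)/w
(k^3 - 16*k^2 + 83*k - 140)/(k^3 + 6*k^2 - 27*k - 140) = (k^2 - 11*k + 28)/(k^2 + 11*k + 28)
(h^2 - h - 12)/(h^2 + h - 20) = (h + 3)/(h + 5)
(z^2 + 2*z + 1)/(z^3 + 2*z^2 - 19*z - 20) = (z + 1)/(z^2 + z - 20)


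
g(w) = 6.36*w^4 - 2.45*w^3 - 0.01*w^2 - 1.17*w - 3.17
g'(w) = 25.44*w^3 - 7.35*w^2 - 0.02*w - 1.17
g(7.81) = 22482.49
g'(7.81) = 11669.45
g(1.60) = 26.58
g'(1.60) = 84.18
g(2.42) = 177.35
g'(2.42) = 316.29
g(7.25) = 16625.69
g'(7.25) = 9306.98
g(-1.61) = 51.65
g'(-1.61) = -126.36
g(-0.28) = -2.75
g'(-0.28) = -2.30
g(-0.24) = -2.83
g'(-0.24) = -1.94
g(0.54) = -3.65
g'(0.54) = 0.68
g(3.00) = 442.24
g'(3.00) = 619.50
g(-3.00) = 581.56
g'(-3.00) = -754.14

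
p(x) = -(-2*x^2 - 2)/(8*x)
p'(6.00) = 0.24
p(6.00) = 1.54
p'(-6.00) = 0.24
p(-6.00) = -1.54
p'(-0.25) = -3.75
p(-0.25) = -1.06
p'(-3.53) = 0.23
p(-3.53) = -0.95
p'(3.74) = 0.23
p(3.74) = 1.00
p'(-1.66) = 0.16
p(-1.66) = -0.57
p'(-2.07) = 0.19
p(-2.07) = -0.64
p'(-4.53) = 0.24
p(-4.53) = -1.19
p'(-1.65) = 0.16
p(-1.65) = -0.56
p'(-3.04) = 0.22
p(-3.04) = -0.84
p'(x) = 1/2 + (-2*x^2 - 2)/(8*x^2) = (x^2 - 1)/(4*x^2)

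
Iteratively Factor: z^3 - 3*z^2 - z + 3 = (z - 1)*(z^2 - 2*z - 3) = (z - 3)*(z - 1)*(z + 1)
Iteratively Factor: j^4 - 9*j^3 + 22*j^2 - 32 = (j - 4)*(j^3 - 5*j^2 + 2*j + 8) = (j - 4)^2*(j^2 - j - 2) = (j - 4)^2*(j - 2)*(j + 1)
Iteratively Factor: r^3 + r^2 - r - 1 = (r + 1)*(r^2 - 1) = (r + 1)^2*(r - 1)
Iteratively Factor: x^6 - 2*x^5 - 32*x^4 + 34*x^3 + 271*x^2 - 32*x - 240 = (x + 4)*(x^5 - 6*x^4 - 8*x^3 + 66*x^2 + 7*x - 60) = (x + 3)*(x + 4)*(x^4 - 9*x^3 + 19*x^2 + 9*x - 20) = (x - 4)*(x + 3)*(x + 4)*(x^3 - 5*x^2 - x + 5) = (x - 4)*(x + 1)*(x + 3)*(x + 4)*(x^2 - 6*x + 5) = (x - 5)*(x - 4)*(x + 1)*(x + 3)*(x + 4)*(x - 1)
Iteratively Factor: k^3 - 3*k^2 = (k)*(k^2 - 3*k) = k*(k - 3)*(k)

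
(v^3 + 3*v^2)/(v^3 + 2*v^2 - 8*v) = v*(v + 3)/(v^2 + 2*v - 8)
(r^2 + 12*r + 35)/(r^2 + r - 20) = (r + 7)/(r - 4)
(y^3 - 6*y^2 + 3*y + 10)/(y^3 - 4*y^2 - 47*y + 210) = (y^2 - y - 2)/(y^2 + y - 42)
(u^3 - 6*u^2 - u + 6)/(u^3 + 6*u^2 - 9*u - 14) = (u^2 - 7*u + 6)/(u^2 + 5*u - 14)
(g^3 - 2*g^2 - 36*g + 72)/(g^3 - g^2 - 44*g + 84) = (g + 6)/(g + 7)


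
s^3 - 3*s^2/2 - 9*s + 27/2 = (s - 3)*(s - 3/2)*(s + 3)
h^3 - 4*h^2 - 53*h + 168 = (h - 8)*(h - 3)*(h + 7)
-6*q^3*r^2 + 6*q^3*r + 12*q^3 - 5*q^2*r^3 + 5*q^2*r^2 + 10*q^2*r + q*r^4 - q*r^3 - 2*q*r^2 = (-6*q + r)*(q + r)*(r - 2)*(q*r + q)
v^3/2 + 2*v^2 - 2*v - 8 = (v/2 + 1)*(v - 2)*(v + 4)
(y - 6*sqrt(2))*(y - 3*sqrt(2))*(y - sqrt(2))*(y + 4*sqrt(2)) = y^4 - 6*sqrt(2)*y^3 - 26*y^2 + 180*sqrt(2)*y - 288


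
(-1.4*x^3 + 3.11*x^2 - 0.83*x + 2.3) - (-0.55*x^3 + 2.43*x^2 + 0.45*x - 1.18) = -0.85*x^3 + 0.68*x^2 - 1.28*x + 3.48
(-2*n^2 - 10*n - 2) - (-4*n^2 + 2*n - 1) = 2*n^2 - 12*n - 1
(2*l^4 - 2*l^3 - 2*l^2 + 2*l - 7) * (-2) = -4*l^4 + 4*l^3 + 4*l^2 - 4*l + 14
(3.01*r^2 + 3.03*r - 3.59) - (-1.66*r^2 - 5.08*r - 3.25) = 4.67*r^2 + 8.11*r - 0.34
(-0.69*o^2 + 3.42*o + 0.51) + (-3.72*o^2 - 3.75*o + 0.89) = -4.41*o^2 - 0.33*o + 1.4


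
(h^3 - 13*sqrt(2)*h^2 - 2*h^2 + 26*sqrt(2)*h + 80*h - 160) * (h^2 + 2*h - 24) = h^5 - 13*sqrt(2)*h^4 + 52*h^3 + 48*h^2 + 364*sqrt(2)*h^2 - 2240*h - 624*sqrt(2)*h + 3840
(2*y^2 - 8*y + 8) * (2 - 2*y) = -4*y^3 + 20*y^2 - 32*y + 16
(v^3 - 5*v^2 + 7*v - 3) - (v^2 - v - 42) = v^3 - 6*v^2 + 8*v + 39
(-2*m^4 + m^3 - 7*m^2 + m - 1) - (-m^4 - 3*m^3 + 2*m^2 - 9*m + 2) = -m^4 + 4*m^3 - 9*m^2 + 10*m - 3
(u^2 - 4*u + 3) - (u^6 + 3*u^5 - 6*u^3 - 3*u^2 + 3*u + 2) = -u^6 - 3*u^5 + 6*u^3 + 4*u^2 - 7*u + 1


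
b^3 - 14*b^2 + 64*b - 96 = (b - 6)*(b - 4)^2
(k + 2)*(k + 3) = k^2 + 5*k + 6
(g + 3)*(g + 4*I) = g^2 + 3*g + 4*I*g + 12*I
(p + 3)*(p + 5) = p^2 + 8*p + 15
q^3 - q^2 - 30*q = q*(q - 6)*(q + 5)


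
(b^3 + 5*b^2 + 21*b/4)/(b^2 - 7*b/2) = (4*b^2 + 20*b + 21)/(2*(2*b - 7))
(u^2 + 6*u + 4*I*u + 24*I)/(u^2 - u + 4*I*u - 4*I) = (u + 6)/(u - 1)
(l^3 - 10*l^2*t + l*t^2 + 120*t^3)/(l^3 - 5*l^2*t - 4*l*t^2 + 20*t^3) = (-l^2 + 5*l*t + 24*t^2)/(-l^2 + 4*t^2)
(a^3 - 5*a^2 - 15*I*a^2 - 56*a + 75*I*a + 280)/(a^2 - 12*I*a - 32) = (a^2 - a*(5 + 7*I) + 35*I)/(a - 4*I)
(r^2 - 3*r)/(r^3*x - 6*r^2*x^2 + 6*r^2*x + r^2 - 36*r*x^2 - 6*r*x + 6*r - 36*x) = r*(r - 3)/(r^3*x - 6*r^2*x^2 + 6*r^2*x + r^2 - 36*r*x^2 - 6*r*x + 6*r - 36*x)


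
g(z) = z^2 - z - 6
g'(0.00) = -1.00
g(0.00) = -6.00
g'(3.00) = 5.00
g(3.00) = 0.00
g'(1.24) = 1.48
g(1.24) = -5.70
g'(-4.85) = -10.70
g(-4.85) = 22.37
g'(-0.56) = -2.12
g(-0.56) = -5.13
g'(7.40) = 13.80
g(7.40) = 41.36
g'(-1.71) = -4.42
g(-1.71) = -1.37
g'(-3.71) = -8.42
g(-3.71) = 11.47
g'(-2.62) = -6.24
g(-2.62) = 3.48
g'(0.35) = -0.30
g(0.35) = -6.23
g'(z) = 2*z - 1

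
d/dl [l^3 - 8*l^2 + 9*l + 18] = 3*l^2 - 16*l + 9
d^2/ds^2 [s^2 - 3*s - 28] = 2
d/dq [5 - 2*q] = -2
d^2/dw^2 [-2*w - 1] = 0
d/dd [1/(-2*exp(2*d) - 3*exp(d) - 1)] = (4*exp(d) + 3)*exp(d)/(2*exp(2*d) + 3*exp(d) + 1)^2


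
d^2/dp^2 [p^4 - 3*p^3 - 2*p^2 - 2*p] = 12*p^2 - 18*p - 4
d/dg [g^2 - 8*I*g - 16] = 2*g - 8*I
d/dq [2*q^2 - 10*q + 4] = 4*q - 10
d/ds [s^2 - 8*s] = 2*s - 8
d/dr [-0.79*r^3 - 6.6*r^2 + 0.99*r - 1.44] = -2.37*r^2 - 13.2*r + 0.99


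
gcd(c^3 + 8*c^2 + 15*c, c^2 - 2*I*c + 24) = 1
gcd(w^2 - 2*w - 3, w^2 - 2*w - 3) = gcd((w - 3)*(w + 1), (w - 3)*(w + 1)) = w^2 - 2*w - 3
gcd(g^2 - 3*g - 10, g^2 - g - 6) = g + 2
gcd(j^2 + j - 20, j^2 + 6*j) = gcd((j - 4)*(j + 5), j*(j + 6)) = 1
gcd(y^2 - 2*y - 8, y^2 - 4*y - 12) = y + 2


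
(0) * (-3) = 0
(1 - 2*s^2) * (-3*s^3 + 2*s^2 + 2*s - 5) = 6*s^5 - 4*s^4 - 7*s^3 + 12*s^2 + 2*s - 5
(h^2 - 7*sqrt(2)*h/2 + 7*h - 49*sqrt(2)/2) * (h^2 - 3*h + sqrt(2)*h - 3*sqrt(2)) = h^4 - 5*sqrt(2)*h^3/2 + 4*h^3 - 28*h^2 - 10*sqrt(2)*h^2 - 28*h + 105*sqrt(2)*h/2 + 147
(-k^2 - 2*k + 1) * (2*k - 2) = -2*k^3 - 2*k^2 + 6*k - 2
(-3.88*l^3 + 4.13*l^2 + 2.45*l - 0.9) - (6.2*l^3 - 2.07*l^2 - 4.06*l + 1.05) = -10.08*l^3 + 6.2*l^2 + 6.51*l - 1.95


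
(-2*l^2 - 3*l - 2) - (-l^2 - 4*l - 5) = -l^2 + l + 3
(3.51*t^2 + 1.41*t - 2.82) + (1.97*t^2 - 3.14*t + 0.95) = 5.48*t^2 - 1.73*t - 1.87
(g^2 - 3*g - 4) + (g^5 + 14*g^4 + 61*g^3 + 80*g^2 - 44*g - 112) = g^5 + 14*g^4 + 61*g^3 + 81*g^2 - 47*g - 116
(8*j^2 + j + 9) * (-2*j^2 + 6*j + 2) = -16*j^4 + 46*j^3 + 4*j^2 + 56*j + 18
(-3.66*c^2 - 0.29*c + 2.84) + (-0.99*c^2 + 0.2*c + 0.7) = -4.65*c^2 - 0.09*c + 3.54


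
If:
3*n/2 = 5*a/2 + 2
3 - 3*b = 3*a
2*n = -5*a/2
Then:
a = -16/35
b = 51/35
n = 4/7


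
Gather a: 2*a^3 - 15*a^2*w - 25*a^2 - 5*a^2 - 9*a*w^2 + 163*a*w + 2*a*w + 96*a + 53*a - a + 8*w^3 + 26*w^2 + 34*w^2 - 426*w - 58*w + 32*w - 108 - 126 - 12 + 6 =2*a^3 + a^2*(-15*w - 30) + a*(-9*w^2 + 165*w + 148) + 8*w^3 + 60*w^2 - 452*w - 240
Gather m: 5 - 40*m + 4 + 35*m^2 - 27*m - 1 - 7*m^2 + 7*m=28*m^2 - 60*m + 8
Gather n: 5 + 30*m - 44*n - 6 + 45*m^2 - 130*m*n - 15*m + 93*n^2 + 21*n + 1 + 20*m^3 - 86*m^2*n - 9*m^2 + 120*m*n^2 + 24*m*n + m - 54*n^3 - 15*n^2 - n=20*m^3 + 36*m^2 + 16*m - 54*n^3 + n^2*(120*m + 78) + n*(-86*m^2 - 106*m - 24)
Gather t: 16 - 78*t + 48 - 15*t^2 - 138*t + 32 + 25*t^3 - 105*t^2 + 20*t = 25*t^3 - 120*t^2 - 196*t + 96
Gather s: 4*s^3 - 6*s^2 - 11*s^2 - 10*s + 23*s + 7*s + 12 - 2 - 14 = 4*s^3 - 17*s^2 + 20*s - 4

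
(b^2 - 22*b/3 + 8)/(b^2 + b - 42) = (b - 4/3)/(b + 7)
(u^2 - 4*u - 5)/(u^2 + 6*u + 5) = (u - 5)/(u + 5)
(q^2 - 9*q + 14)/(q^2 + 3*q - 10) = (q - 7)/(q + 5)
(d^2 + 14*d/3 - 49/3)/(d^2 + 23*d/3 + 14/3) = (3*d - 7)/(3*d + 2)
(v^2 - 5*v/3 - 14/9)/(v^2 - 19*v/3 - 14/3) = (v - 7/3)/(v - 7)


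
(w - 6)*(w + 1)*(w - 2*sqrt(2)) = w^3 - 5*w^2 - 2*sqrt(2)*w^2 - 6*w + 10*sqrt(2)*w + 12*sqrt(2)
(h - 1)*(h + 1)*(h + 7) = h^3 + 7*h^2 - h - 7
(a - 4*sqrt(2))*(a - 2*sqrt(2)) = a^2 - 6*sqrt(2)*a + 16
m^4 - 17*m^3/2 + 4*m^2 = m^2*(m - 8)*(m - 1/2)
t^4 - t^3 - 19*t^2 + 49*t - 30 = (t - 3)*(t - 2)*(t - 1)*(t + 5)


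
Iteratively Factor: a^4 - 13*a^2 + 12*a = (a + 4)*(a^3 - 4*a^2 + 3*a) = (a - 1)*(a + 4)*(a^2 - 3*a) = (a - 3)*(a - 1)*(a + 4)*(a)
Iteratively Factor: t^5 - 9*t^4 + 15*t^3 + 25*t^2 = (t - 5)*(t^4 - 4*t^3 - 5*t^2) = (t - 5)^2*(t^3 + t^2) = t*(t - 5)^2*(t^2 + t) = t^2*(t - 5)^2*(t + 1)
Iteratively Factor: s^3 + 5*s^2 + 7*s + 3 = (s + 3)*(s^2 + 2*s + 1) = (s + 1)*(s + 3)*(s + 1)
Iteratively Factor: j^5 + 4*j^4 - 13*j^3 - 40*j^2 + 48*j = (j + 4)*(j^4 - 13*j^2 + 12*j) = (j - 3)*(j + 4)*(j^3 + 3*j^2 - 4*j) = (j - 3)*(j + 4)^2*(j^2 - j) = j*(j - 3)*(j + 4)^2*(j - 1)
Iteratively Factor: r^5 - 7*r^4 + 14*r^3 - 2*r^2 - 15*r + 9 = (r - 3)*(r^4 - 4*r^3 + 2*r^2 + 4*r - 3) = (r - 3)*(r - 1)*(r^3 - 3*r^2 - r + 3) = (r - 3)^2*(r - 1)*(r^2 - 1) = (r - 3)^2*(r - 1)*(r + 1)*(r - 1)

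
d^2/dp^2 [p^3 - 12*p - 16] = 6*p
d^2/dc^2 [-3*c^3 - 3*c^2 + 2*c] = -18*c - 6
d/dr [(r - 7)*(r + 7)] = 2*r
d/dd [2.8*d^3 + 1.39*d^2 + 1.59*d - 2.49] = 8.4*d^2 + 2.78*d + 1.59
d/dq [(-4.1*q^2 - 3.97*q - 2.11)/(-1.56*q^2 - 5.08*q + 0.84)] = (14.6348*q^2 - 13.4712*q - 14.0536)/(2.4336*q^4 + 15.8496*q^3 + 23.1856*q^2 - 8.5344*q + 0.7056)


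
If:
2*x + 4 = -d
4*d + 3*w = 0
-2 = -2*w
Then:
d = -3/4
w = 1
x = -13/8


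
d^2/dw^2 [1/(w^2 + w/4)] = 8*(-4*w*(4*w + 1) + (8*w + 1)^2)/(w^3*(4*w + 1)^3)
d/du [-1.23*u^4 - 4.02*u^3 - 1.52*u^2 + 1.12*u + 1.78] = -4.92*u^3 - 12.06*u^2 - 3.04*u + 1.12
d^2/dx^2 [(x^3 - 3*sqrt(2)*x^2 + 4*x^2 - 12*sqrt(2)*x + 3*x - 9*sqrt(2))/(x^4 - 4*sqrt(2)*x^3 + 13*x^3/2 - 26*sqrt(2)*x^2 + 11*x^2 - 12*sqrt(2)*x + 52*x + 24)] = 4*(4*x^9 - 36*sqrt(2)*x^8 + 48*x^8 - 402*sqrt(2)*x^7 + 540*x^7 - 3227*sqrt(2)*x^6 + 2758*x^6 - 10266*sqrt(2)*x^5 + 16773*x^5 - 24486*sqrt(2)*x^4 + 55614*x^4 - 66568*sqrt(2)*x^3 + 84020*x^3 - 112932*sqrt(2)*x^2 + 76176*x^2 - 51840*sqrt(2)*x + 117504*x - 41760*sqrt(2) + 11520)/(8*x^12 - 96*sqrt(2)*x^11 + 156*x^11 - 1872*sqrt(2)*x^10 + 2046*x^10 - 15592*sqrt(2)*x^9 + 21853*x^9 - 87516*sqrt(2)*x^8 + 141258*x^8 - 392760*sqrt(2)*x^7 + 527124*x^7 - 1139216*sqrt(2)*x^6 + 1437832*x^6 - 1879200*sqrt(2)*x^5 + 3256032*x^5 - 2855424*sqrt(2)*x^4 + 3709632*x^4 - 2571264*sqrt(2)*x^3 + 2951936*x^3 - 1078272*sqrt(2)*x^2 + 1875456*x^2 - 165888*sqrt(2)*x + 718848*x + 110592)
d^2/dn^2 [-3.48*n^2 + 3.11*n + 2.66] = -6.96000000000000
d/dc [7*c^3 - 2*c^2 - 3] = c*(21*c - 4)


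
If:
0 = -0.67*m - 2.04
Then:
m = -3.04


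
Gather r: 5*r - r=4*r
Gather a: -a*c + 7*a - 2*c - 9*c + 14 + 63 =a*(7 - c) - 11*c + 77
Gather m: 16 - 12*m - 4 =12 - 12*m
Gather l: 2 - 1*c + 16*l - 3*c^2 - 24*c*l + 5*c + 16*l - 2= -3*c^2 + 4*c + l*(32 - 24*c)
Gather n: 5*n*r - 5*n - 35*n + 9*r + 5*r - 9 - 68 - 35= n*(5*r - 40) + 14*r - 112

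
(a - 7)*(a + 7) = a^2 - 49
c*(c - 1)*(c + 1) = c^3 - c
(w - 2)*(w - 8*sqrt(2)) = w^2 - 8*sqrt(2)*w - 2*w + 16*sqrt(2)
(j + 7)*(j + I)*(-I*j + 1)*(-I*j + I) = -j^4 - 6*j^3 - 2*I*j^3 + 8*j^2 - 12*I*j^2 + 6*j + 14*I*j - 7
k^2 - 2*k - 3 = (k - 3)*(k + 1)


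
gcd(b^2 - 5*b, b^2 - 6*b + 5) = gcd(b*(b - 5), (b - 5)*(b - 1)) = b - 5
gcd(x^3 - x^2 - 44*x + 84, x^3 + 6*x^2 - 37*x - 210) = x^2 + x - 42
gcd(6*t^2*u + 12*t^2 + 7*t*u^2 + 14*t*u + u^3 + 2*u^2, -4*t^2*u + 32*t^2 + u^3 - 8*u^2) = 1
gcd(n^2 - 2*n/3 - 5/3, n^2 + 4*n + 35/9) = 1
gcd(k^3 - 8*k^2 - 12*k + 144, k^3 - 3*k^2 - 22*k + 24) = k^2 - 2*k - 24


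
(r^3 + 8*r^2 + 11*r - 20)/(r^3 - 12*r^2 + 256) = (r^2 + 4*r - 5)/(r^2 - 16*r + 64)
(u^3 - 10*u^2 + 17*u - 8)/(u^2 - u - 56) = (u^2 - 2*u + 1)/(u + 7)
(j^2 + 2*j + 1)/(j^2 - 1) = (j + 1)/(j - 1)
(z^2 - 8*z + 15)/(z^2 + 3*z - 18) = (z - 5)/(z + 6)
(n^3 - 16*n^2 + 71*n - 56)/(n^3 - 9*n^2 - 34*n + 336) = (n - 1)/(n + 6)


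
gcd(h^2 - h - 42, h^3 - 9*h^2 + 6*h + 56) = h - 7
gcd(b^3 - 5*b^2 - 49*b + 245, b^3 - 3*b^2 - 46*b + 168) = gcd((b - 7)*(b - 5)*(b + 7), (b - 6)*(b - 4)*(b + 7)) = b + 7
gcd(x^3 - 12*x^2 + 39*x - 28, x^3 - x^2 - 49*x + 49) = x^2 - 8*x + 7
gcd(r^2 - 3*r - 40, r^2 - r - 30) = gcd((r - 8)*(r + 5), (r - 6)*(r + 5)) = r + 5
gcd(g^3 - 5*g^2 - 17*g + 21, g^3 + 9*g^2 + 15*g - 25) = g - 1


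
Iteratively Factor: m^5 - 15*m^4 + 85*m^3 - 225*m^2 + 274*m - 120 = (m - 3)*(m^4 - 12*m^3 + 49*m^2 - 78*m + 40) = (m - 3)*(m - 1)*(m^3 - 11*m^2 + 38*m - 40) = (m - 5)*(m - 3)*(m - 1)*(m^2 - 6*m + 8) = (m - 5)*(m - 3)*(m - 2)*(m - 1)*(m - 4)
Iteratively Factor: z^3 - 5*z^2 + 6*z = (z)*(z^2 - 5*z + 6) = z*(z - 2)*(z - 3)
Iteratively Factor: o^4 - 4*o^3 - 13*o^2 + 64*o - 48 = (o - 1)*(o^3 - 3*o^2 - 16*o + 48) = (o - 4)*(o - 1)*(o^2 + o - 12) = (o - 4)*(o - 3)*(o - 1)*(o + 4)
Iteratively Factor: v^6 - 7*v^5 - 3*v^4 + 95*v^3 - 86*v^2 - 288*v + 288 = (v + 2)*(v^5 - 9*v^4 + 15*v^3 + 65*v^2 - 216*v + 144) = (v - 1)*(v + 2)*(v^4 - 8*v^3 + 7*v^2 + 72*v - 144) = (v - 3)*(v - 1)*(v + 2)*(v^3 - 5*v^2 - 8*v + 48) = (v - 4)*(v - 3)*(v - 1)*(v + 2)*(v^2 - v - 12) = (v - 4)^2*(v - 3)*(v - 1)*(v + 2)*(v + 3)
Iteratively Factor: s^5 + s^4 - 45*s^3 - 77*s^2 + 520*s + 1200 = (s + 3)*(s^4 - 2*s^3 - 39*s^2 + 40*s + 400) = (s - 5)*(s + 3)*(s^3 + 3*s^2 - 24*s - 80) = (s - 5)^2*(s + 3)*(s^2 + 8*s + 16) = (s - 5)^2*(s + 3)*(s + 4)*(s + 4)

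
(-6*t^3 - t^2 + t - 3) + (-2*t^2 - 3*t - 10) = -6*t^3 - 3*t^2 - 2*t - 13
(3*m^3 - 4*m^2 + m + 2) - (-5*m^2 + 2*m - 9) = 3*m^3 + m^2 - m + 11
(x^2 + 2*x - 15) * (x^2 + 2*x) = x^4 + 4*x^3 - 11*x^2 - 30*x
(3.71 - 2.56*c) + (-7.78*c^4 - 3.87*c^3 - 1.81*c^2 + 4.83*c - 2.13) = -7.78*c^4 - 3.87*c^3 - 1.81*c^2 + 2.27*c + 1.58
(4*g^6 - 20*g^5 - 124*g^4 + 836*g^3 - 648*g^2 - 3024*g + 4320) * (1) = 4*g^6 - 20*g^5 - 124*g^4 + 836*g^3 - 648*g^2 - 3024*g + 4320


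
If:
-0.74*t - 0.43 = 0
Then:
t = -0.58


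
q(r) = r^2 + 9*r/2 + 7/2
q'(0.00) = 4.50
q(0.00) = 3.50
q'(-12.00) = -19.50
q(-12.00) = 93.50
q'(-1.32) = 1.86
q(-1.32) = -0.70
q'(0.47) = 5.44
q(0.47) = 5.84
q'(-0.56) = 3.38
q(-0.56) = 1.29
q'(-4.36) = -4.22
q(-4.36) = 2.89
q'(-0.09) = 4.32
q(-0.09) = 3.10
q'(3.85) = 12.20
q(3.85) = 35.65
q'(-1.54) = 1.42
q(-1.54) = -1.06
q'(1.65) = 7.80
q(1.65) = 13.65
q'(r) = 2*r + 9/2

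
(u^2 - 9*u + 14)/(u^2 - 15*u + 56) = (u - 2)/(u - 8)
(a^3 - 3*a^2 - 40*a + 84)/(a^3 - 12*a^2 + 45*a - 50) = (a^2 - a - 42)/(a^2 - 10*a + 25)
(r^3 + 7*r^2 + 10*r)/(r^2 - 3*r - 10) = r*(r + 5)/(r - 5)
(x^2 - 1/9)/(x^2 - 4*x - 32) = (1/9 - x^2)/(-x^2 + 4*x + 32)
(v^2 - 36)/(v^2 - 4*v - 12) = (v + 6)/(v + 2)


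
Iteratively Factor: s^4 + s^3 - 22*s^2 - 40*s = (s + 4)*(s^3 - 3*s^2 - 10*s) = (s - 5)*(s + 4)*(s^2 + 2*s) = s*(s - 5)*(s + 4)*(s + 2)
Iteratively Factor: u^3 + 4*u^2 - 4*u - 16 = (u - 2)*(u^2 + 6*u + 8) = (u - 2)*(u + 4)*(u + 2)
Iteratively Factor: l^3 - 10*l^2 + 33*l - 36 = (l - 3)*(l^2 - 7*l + 12) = (l - 4)*(l - 3)*(l - 3)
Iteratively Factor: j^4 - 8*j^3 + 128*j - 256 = (j - 4)*(j^3 - 4*j^2 - 16*j + 64) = (j - 4)^2*(j^2 - 16) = (j - 4)^3*(j + 4)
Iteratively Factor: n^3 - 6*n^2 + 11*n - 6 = (n - 1)*(n^2 - 5*n + 6) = (n - 2)*(n - 1)*(n - 3)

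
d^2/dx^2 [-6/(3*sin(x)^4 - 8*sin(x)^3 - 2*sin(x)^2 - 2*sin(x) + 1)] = 12*(-72*sin(x)^8 + 276*sin(x)^7 - 162*sin(x)^6 - 451*sin(x)^5 + 330*sin(x)^4 + 74*sin(x)^3 + 36*sin(x)^2 + 35*sin(x) + 6)/(-3*sin(x)^4 + 8*sin(x)^3 + 2*sin(x)^2 + 2*sin(x) - 1)^3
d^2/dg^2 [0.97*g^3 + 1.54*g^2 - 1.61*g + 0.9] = 5.82*g + 3.08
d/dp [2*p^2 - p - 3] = 4*p - 1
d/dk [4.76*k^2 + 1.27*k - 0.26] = 9.52*k + 1.27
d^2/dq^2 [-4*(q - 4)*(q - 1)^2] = 48 - 24*q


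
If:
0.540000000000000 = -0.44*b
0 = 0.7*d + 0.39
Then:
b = -1.23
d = -0.56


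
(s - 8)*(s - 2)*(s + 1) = s^3 - 9*s^2 + 6*s + 16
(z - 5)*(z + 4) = z^2 - z - 20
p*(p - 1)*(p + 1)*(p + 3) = p^4 + 3*p^3 - p^2 - 3*p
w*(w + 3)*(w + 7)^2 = w^4 + 17*w^3 + 91*w^2 + 147*w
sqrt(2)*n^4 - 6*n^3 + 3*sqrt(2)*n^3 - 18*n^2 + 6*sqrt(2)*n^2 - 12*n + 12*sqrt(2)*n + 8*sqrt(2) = (n + 2)*(n - 2*sqrt(2))*(n - sqrt(2))*(sqrt(2)*n + sqrt(2))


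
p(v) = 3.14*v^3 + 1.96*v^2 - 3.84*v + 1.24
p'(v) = 9.42*v^2 + 3.92*v - 3.84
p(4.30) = 270.62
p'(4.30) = 187.19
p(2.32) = 42.09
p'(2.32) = 55.96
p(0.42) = 0.21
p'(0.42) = -0.53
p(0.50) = 0.20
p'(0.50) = 0.48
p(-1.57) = -0.05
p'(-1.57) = 13.22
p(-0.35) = 2.69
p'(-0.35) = -4.06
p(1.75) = 17.35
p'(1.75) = 31.87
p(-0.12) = 1.72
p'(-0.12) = -4.17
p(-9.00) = -2094.50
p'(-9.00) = 723.90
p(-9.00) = -2094.50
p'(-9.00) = 723.90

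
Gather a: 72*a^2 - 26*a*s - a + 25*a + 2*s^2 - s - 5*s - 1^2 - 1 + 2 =72*a^2 + a*(24 - 26*s) + 2*s^2 - 6*s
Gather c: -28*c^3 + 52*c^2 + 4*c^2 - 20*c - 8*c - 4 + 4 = -28*c^3 + 56*c^2 - 28*c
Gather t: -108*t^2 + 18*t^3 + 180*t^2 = 18*t^3 + 72*t^2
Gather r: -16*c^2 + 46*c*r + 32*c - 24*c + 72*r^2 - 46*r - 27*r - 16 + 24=-16*c^2 + 8*c + 72*r^2 + r*(46*c - 73) + 8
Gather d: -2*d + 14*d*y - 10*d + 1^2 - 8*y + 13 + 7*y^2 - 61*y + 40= d*(14*y - 12) + 7*y^2 - 69*y + 54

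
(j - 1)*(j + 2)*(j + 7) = j^3 + 8*j^2 + 5*j - 14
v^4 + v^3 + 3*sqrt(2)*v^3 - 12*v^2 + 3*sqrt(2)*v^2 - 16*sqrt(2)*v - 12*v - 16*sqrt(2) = (v + 1)*(v - 2*sqrt(2))*(v + sqrt(2))*(v + 4*sqrt(2))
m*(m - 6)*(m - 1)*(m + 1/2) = m^4 - 13*m^3/2 + 5*m^2/2 + 3*m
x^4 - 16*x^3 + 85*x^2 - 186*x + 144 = (x - 8)*(x - 3)^2*(x - 2)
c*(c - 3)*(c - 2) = c^3 - 5*c^2 + 6*c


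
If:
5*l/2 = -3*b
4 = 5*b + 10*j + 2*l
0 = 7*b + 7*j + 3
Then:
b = -290/259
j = 179/259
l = 348/259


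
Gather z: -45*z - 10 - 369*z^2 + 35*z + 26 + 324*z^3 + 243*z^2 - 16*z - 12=324*z^3 - 126*z^2 - 26*z + 4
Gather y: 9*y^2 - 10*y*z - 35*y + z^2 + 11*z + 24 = 9*y^2 + y*(-10*z - 35) + z^2 + 11*z + 24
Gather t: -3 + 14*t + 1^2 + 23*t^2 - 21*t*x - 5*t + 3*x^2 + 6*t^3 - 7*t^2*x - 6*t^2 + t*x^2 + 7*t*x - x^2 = 6*t^3 + t^2*(17 - 7*x) + t*(x^2 - 14*x + 9) + 2*x^2 - 2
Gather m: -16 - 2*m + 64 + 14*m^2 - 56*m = 14*m^2 - 58*m + 48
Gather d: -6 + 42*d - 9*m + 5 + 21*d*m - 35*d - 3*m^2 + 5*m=d*(21*m + 7) - 3*m^2 - 4*m - 1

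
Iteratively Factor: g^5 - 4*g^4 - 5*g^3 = (g - 5)*(g^4 + g^3) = (g - 5)*(g + 1)*(g^3) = g*(g - 5)*(g + 1)*(g^2) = g^2*(g - 5)*(g + 1)*(g)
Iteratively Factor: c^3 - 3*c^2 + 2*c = (c)*(c^2 - 3*c + 2) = c*(c - 2)*(c - 1)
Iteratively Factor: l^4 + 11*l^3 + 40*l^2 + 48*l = (l + 3)*(l^3 + 8*l^2 + 16*l) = (l + 3)*(l + 4)*(l^2 + 4*l) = (l + 3)*(l + 4)^2*(l)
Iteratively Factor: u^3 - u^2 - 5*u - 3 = (u + 1)*(u^2 - 2*u - 3) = (u - 3)*(u + 1)*(u + 1)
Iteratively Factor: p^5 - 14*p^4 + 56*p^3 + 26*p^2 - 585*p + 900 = (p - 3)*(p^4 - 11*p^3 + 23*p^2 + 95*p - 300) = (p - 5)*(p - 3)*(p^3 - 6*p^2 - 7*p + 60) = (p - 5)^2*(p - 3)*(p^2 - p - 12) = (p - 5)^2*(p - 4)*(p - 3)*(p + 3)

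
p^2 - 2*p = p*(p - 2)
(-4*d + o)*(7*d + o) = -28*d^2 + 3*d*o + o^2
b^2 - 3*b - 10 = (b - 5)*(b + 2)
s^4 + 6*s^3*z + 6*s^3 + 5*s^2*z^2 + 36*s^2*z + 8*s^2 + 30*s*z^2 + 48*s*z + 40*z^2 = (s + 2)*(s + 4)*(s + z)*(s + 5*z)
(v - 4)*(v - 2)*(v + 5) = v^3 - v^2 - 22*v + 40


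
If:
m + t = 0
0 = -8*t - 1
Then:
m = 1/8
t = -1/8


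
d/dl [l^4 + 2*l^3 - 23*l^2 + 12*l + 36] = 4*l^3 + 6*l^2 - 46*l + 12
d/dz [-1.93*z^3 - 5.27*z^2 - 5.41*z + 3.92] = -5.79*z^2 - 10.54*z - 5.41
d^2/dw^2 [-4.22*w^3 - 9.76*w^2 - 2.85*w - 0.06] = -25.32*w - 19.52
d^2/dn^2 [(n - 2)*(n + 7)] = 2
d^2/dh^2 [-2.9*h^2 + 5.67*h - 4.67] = -5.80000000000000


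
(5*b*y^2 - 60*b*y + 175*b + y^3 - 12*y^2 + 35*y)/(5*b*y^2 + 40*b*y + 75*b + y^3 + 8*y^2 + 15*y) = (y^2 - 12*y + 35)/(y^2 + 8*y + 15)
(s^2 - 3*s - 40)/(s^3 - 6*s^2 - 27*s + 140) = (s - 8)/(s^2 - 11*s + 28)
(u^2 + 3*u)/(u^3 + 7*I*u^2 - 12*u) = (u + 3)/(u^2 + 7*I*u - 12)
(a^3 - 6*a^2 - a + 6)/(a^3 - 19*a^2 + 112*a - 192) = (a^3 - 6*a^2 - a + 6)/(a^3 - 19*a^2 + 112*a - 192)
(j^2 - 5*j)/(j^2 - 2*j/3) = 3*(j - 5)/(3*j - 2)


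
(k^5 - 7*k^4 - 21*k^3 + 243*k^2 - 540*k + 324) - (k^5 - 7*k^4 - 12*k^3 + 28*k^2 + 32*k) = -9*k^3 + 215*k^2 - 572*k + 324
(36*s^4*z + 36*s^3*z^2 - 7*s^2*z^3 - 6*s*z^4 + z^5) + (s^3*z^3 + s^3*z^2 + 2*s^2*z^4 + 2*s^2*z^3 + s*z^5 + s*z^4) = 36*s^4*z + s^3*z^3 + 37*s^3*z^2 + 2*s^2*z^4 - 5*s^2*z^3 + s*z^5 - 5*s*z^4 + z^5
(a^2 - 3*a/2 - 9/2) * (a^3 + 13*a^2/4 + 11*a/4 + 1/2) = a^5 + 7*a^4/4 - 53*a^3/8 - 73*a^2/4 - 105*a/8 - 9/4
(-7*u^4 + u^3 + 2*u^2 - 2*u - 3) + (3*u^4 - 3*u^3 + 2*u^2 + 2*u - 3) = -4*u^4 - 2*u^3 + 4*u^2 - 6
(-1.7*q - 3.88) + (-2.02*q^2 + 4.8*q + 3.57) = -2.02*q^2 + 3.1*q - 0.31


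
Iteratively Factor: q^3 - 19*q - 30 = (q - 5)*(q^2 + 5*q + 6) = (q - 5)*(q + 2)*(q + 3)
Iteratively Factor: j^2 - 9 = (j + 3)*(j - 3)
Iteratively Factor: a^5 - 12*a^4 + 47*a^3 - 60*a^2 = (a - 3)*(a^4 - 9*a^3 + 20*a^2) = a*(a - 3)*(a^3 - 9*a^2 + 20*a) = a*(a - 5)*(a - 3)*(a^2 - 4*a) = a^2*(a - 5)*(a - 3)*(a - 4)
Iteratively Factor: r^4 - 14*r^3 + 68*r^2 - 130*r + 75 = (r - 1)*(r^3 - 13*r^2 + 55*r - 75) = (r - 5)*(r - 1)*(r^2 - 8*r + 15) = (r - 5)^2*(r - 1)*(r - 3)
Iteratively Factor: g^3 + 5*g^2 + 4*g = (g + 4)*(g^2 + g) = g*(g + 4)*(g + 1)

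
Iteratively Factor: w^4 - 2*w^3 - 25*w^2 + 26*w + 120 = (w + 4)*(w^3 - 6*w^2 - w + 30) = (w - 3)*(w + 4)*(w^2 - 3*w - 10) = (w - 3)*(w + 2)*(w + 4)*(w - 5)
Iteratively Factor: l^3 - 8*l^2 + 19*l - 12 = (l - 1)*(l^2 - 7*l + 12) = (l - 4)*(l - 1)*(l - 3)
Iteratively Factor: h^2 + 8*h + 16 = (h + 4)*(h + 4)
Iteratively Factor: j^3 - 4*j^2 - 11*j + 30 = (j + 3)*(j^2 - 7*j + 10) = (j - 5)*(j + 3)*(j - 2)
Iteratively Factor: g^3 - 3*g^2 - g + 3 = (g + 1)*(g^2 - 4*g + 3) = (g - 3)*(g + 1)*(g - 1)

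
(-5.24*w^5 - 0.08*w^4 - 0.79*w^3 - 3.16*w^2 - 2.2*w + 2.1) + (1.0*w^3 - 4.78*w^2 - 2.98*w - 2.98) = -5.24*w^5 - 0.08*w^4 + 0.21*w^3 - 7.94*w^2 - 5.18*w - 0.88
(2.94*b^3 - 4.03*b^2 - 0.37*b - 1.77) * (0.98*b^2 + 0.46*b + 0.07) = 2.8812*b^5 - 2.597*b^4 - 2.0106*b^3 - 2.1869*b^2 - 0.8401*b - 0.1239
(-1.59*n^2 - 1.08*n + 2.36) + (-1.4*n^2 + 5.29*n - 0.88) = -2.99*n^2 + 4.21*n + 1.48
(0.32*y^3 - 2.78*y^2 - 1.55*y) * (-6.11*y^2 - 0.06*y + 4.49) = -1.9552*y^5 + 16.9666*y^4 + 11.0741*y^3 - 12.3892*y^2 - 6.9595*y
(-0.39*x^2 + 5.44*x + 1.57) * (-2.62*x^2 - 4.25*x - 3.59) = 1.0218*x^4 - 12.5953*x^3 - 25.8333*x^2 - 26.2021*x - 5.6363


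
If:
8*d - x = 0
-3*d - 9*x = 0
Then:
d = 0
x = 0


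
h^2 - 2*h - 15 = (h - 5)*(h + 3)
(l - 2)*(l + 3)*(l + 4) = l^3 + 5*l^2 - 2*l - 24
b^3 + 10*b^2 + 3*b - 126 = (b - 3)*(b + 6)*(b + 7)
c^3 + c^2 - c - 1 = (c - 1)*(c + 1)^2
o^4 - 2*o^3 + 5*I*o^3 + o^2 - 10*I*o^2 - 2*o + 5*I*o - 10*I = (o - 2)*(o - I)*(o + I)*(o + 5*I)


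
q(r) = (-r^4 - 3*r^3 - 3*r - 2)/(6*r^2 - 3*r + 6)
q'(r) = (3 - 12*r)*(-r^4 - 3*r^3 - 3*r - 2)/(6*r^2 - 3*r + 6)^2 + (-4*r^3 - 9*r^2 - 3)/(6*r^2 - 3*r + 6)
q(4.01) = -5.15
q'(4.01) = -1.91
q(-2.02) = 0.33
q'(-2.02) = 0.06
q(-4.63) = -1.01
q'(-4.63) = 0.96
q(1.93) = -1.92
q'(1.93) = -1.18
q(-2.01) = 0.33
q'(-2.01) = 0.06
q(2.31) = -2.39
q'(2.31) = -1.32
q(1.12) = -1.10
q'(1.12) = -0.83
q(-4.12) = -0.57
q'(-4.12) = 0.78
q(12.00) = -31.12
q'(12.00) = -4.58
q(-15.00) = -28.88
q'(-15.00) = 4.42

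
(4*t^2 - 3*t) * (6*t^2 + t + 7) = 24*t^4 - 14*t^3 + 25*t^2 - 21*t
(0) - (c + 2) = -c - 2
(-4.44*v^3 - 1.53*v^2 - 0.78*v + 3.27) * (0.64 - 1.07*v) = 4.7508*v^4 - 1.2045*v^3 - 0.1446*v^2 - 3.9981*v + 2.0928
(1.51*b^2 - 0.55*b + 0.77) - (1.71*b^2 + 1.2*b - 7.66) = -0.2*b^2 - 1.75*b + 8.43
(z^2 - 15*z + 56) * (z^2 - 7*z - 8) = z^4 - 22*z^3 + 153*z^2 - 272*z - 448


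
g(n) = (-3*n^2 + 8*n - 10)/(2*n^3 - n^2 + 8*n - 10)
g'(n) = (8 - 6*n)/(2*n^3 - n^2 + 8*n - 10) + (-6*n^2 + 2*n - 8)*(-3*n^2 + 8*n - 10)/(2*n^3 - n^2 + 8*n - 10)^2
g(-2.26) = 0.77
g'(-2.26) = 0.21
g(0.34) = 1.04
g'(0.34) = 0.33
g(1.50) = -0.73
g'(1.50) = 1.93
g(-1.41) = 0.94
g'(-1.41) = 0.17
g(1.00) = 5.00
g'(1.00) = 58.00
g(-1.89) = 0.85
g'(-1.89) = 0.21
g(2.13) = -0.30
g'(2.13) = 0.21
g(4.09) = -0.19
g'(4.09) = 0.02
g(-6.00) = 0.32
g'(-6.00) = 0.06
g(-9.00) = 0.20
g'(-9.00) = 0.03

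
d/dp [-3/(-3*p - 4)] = -9/(3*p + 4)^2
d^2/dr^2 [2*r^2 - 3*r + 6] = 4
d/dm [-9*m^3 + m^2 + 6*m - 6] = -27*m^2 + 2*m + 6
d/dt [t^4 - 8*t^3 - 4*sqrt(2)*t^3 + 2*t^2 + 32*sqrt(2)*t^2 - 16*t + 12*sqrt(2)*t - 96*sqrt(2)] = 4*t^3 - 24*t^2 - 12*sqrt(2)*t^2 + 4*t + 64*sqrt(2)*t - 16 + 12*sqrt(2)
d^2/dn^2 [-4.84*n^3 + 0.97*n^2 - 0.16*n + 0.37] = 1.94 - 29.04*n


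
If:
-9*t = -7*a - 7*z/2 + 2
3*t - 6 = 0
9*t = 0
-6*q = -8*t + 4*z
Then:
No Solution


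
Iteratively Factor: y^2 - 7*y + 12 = (y - 3)*(y - 4)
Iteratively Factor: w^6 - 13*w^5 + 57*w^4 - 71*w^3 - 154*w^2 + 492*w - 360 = (w - 3)*(w^5 - 10*w^4 + 27*w^3 + 10*w^2 - 124*w + 120) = (w - 3)*(w + 2)*(w^4 - 12*w^3 + 51*w^2 - 92*w + 60) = (w - 3)*(w - 2)*(w + 2)*(w^3 - 10*w^2 + 31*w - 30) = (w - 5)*(w - 3)*(w - 2)*(w + 2)*(w^2 - 5*w + 6) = (w - 5)*(w - 3)^2*(w - 2)*(w + 2)*(w - 2)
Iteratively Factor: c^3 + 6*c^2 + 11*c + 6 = (c + 1)*(c^2 + 5*c + 6) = (c + 1)*(c + 3)*(c + 2)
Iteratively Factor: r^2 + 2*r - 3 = (r - 1)*(r + 3)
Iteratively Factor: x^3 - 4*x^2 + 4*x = (x - 2)*(x^2 - 2*x) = (x - 2)^2*(x)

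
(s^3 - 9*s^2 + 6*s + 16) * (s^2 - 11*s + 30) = s^5 - 20*s^4 + 135*s^3 - 320*s^2 + 4*s + 480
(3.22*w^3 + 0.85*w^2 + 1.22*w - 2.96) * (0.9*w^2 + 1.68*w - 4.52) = 2.898*w^5 + 6.1746*w^4 - 12.0284*w^3 - 4.4564*w^2 - 10.4872*w + 13.3792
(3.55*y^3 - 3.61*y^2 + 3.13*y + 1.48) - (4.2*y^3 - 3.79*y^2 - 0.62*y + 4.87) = -0.65*y^3 + 0.18*y^2 + 3.75*y - 3.39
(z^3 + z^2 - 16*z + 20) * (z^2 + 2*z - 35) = z^5 + 3*z^4 - 49*z^3 - 47*z^2 + 600*z - 700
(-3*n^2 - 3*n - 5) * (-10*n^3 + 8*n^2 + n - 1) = 30*n^5 + 6*n^4 + 23*n^3 - 40*n^2 - 2*n + 5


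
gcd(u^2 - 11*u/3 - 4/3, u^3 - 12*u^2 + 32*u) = u - 4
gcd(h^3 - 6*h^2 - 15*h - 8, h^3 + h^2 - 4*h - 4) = h + 1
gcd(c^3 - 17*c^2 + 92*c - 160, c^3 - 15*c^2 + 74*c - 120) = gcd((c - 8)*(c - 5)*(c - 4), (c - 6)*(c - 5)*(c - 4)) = c^2 - 9*c + 20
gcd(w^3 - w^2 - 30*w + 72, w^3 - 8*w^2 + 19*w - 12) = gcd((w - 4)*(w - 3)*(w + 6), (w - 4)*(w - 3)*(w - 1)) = w^2 - 7*w + 12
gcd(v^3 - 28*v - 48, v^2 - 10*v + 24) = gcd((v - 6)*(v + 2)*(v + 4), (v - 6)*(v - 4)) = v - 6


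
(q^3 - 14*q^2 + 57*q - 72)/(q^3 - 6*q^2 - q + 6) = (q^3 - 14*q^2 + 57*q - 72)/(q^3 - 6*q^2 - q + 6)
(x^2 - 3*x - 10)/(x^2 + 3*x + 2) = (x - 5)/(x + 1)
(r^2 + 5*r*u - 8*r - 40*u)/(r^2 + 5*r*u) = (r - 8)/r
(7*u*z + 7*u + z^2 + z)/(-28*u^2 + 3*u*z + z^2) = (z + 1)/(-4*u + z)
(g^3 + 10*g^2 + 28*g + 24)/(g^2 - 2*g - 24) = (g^3 + 10*g^2 + 28*g + 24)/(g^2 - 2*g - 24)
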